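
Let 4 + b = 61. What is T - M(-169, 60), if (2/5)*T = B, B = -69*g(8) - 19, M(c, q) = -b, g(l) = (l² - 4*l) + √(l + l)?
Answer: -12401/2 ≈ -6200.5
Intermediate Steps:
g(l) = l² - 4*l + √2*√l (g(l) = (l² - 4*l) + √(2*l) = (l² - 4*l) + √2*√l = l² - 4*l + √2*√l)
b = 57 (b = -4 + 61 = 57)
M(c, q) = -57 (M(c, q) = -1*57 = -57)
B = -2503 (B = -69*(8² - 4*8 + √2*√8) - 19 = -69*(64 - 32 + √2*(2*√2)) - 19 = -69*(64 - 32 + 4) - 19 = -69*36 - 19 = -2484 - 19 = -2503)
T = -12515/2 (T = (5/2)*(-2503) = -12515/2 ≈ -6257.5)
T - M(-169, 60) = -12515/2 - 1*(-57) = -12515/2 + 57 = -12401/2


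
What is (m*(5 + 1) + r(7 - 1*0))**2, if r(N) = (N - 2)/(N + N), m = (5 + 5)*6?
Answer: 25452025/196 ≈ 1.2986e+5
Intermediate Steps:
m = 60 (m = 10*6 = 60)
r(N) = (-2 + N)/(2*N) (r(N) = (-2 + N)/((2*N)) = (-2 + N)*(1/(2*N)) = (-2 + N)/(2*N))
(m*(5 + 1) + r(7 - 1*0))**2 = (60*(5 + 1) + (-2 + (7 - 1*0))/(2*(7 - 1*0)))**2 = (60*6 + (-2 + (7 + 0))/(2*(7 + 0)))**2 = (360 + (1/2)*(-2 + 7)/7)**2 = (360 + (1/2)*(1/7)*5)**2 = (360 + 5/14)**2 = (5045/14)**2 = 25452025/196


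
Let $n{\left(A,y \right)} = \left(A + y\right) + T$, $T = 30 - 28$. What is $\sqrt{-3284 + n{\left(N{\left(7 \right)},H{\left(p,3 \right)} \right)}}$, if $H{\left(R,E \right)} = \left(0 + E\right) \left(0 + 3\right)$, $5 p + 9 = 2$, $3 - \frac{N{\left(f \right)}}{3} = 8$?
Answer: $2 i \sqrt{822} \approx 57.341 i$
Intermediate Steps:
$N{\left(f \right)} = -15$ ($N{\left(f \right)} = 9 - 24 = -15$)
$p = - \frac{7}{5}$ ($p = - \frac{9}{5} + \frac{1}{5} \cdot 2 = - \frac{9}{5} + \frac{2}{5} = - \frac{7}{5} \approx -1.4$)
$T = 2$
$H{\left(R,E \right)} = 3 E$ ($H{\left(R,E \right)} = E 3 = 3 E$)
$n{\left(A,y \right)} = 2 + A + y$ ($n{\left(A,y \right)} = \left(A + y\right) + 2 = 2 + A + y$)
$\sqrt{-3284 + n{\left(N{\left(7 \right)},H{\left(p,3 \right)} \right)}} = \sqrt{-3284 + \left(2 - 15 + 3 \cdot 3\right)} = \sqrt{-3284 + \left(2 - 15 + 9\right)} = \sqrt{-3284 - 4} = \sqrt{-3288} = 2 i \sqrt{822}$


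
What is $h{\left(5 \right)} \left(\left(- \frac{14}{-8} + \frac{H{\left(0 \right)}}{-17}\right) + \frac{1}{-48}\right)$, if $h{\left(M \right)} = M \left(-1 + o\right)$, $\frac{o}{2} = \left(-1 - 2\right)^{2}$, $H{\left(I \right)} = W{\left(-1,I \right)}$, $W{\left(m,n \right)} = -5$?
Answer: $\frac{8255}{48} \approx 171.98$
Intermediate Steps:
$H{\left(I \right)} = -5$
$o = 18$ ($o = 2 \left(-1 - 2\right)^{2} = 2 \left(-3\right)^{2} = 2 \cdot 9 = 18$)
$h{\left(M \right)} = 17 M$ ($h{\left(M \right)} = M \left(-1 + 18\right) = M 17 = 17 M$)
$h{\left(5 \right)} \left(\left(- \frac{14}{-8} + \frac{H{\left(0 \right)}}{-17}\right) + \frac{1}{-48}\right) = 17 \cdot 5 \left(\left(- \frac{14}{-8} - \frac{5}{-17}\right) + \frac{1}{-48}\right) = 85 \left(\left(\left(-14\right) \left(- \frac{1}{8}\right) - - \frac{5}{17}\right) - \frac{1}{48}\right) = 85 \left(\left(\frac{7}{4} + \frac{5}{17}\right) - \frac{1}{48}\right) = 85 \left(\frac{139}{68} - \frac{1}{48}\right) = 85 \cdot \frac{1651}{816} = \frac{8255}{48}$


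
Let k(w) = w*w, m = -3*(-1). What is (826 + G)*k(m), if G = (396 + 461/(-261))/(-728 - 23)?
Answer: 161802191/21779 ≈ 7429.3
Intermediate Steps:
m = 3
k(w) = w²
G = -102895/196011 (G = (396 + 461*(-1/261))/(-751) = (396 - 461/261)*(-1/751) = (102895/261)*(-1/751) = -102895/196011 ≈ -0.52495)
(826 + G)*k(m) = (826 - 102895/196011)*3² = (161802191/196011)*9 = 161802191/21779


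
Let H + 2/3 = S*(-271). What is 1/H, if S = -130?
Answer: 3/105688 ≈ 2.8385e-5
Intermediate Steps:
H = 105688/3 (H = -2/3 - 130*(-271) = -2/3 + 35230 = 105688/3 ≈ 35229.)
1/H = 1/(105688/3) = 3/105688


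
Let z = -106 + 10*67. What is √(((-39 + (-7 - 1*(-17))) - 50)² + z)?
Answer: √6805 ≈ 82.492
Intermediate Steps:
z = 564 (z = -106 + 670 = 564)
√(((-39 + (-7 - 1*(-17))) - 50)² + z) = √(((-39 + (-7 - 1*(-17))) - 50)² + 564) = √(((-39 + (-7 + 17)) - 50)² + 564) = √(((-39 + 10) - 50)² + 564) = √((-29 - 50)² + 564) = √((-79)² + 564) = √(6241 + 564) = √6805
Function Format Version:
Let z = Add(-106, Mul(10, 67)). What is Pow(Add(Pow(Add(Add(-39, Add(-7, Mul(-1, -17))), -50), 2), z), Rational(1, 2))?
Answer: Pow(6805, Rational(1, 2)) ≈ 82.492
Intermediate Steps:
z = 564 (z = Add(-106, 670) = 564)
Pow(Add(Pow(Add(Add(-39, Add(-7, Mul(-1, -17))), -50), 2), z), Rational(1, 2)) = Pow(Add(Pow(Add(Add(-39, Add(-7, Mul(-1, -17))), -50), 2), 564), Rational(1, 2)) = Pow(Add(Pow(Add(Add(-39, Add(-7, 17)), -50), 2), 564), Rational(1, 2)) = Pow(Add(Pow(Add(Add(-39, 10), -50), 2), 564), Rational(1, 2)) = Pow(Add(Pow(Add(-29, -50), 2), 564), Rational(1, 2)) = Pow(Add(Pow(-79, 2), 564), Rational(1, 2)) = Pow(Add(6241, 564), Rational(1, 2)) = Pow(6805, Rational(1, 2))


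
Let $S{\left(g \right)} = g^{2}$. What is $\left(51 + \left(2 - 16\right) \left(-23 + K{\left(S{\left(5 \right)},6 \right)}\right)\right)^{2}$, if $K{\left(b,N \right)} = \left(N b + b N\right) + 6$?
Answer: $15295921$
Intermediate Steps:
$K{\left(b,N \right)} = 6 + 2 N b$ ($K{\left(b,N \right)} = \left(N b + N b\right) + 6 = 2 N b + 6 = 6 + 2 N b$)
$\left(51 + \left(2 - 16\right) \left(-23 + K{\left(S{\left(5 \right)},6 \right)}\right)\right)^{2} = \left(51 + \left(2 - 16\right) \left(-23 + \left(6 + 2 \cdot 6 \cdot 5^{2}\right)\right)\right)^{2} = \left(51 - 14 \left(-23 + \left(6 + 2 \cdot 6 \cdot 25\right)\right)\right)^{2} = \left(51 - 14 \left(-23 + \left(6 + 300\right)\right)\right)^{2} = \left(51 - 14 \left(-23 + 306\right)\right)^{2} = \left(51 - 3962\right)^{2} = \left(-3911\right)^{2} = 15295921$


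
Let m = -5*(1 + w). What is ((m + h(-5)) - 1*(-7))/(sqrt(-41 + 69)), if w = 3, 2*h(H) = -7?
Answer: -33*sqrt(7)/28 ≈ -3.1182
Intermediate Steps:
h(H) = -7/2 (h(H) = (1/2)*(-7) = -7/2)
m = -20 (m = -5*(1 + 3) = -5*4 = -20)
((m + h(-5)) - 1*(-7))/(sqrt(-41 + 69)) = ((-20 - 7/2) - 1*(-7))/(sqrt(-41 + 69)) = (-47/2 + 7)/(sqrt(28)) = -33/2/(2*sqrt(7)) = (sqrt(7)/14)*(-33/2) = -33*sqrt(7)/28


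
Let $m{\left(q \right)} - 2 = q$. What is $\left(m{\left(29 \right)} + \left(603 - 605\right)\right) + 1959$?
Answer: $1988$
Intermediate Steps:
$m{\left(q \right)} = 2 + q$
$\left(m{\left(29 \right)} + \left(603 - 605\right)\right) + 1959 = \left(\left(2 + 29\right) + \left(603 - 605\right)\right) + 1959 = \left(31 - 2\right) + 1959 = 29 + 1959 = 1988$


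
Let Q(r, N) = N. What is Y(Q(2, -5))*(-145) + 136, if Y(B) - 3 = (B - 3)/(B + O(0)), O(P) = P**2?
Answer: -531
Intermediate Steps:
Y(B) = 3 + (-3 + B)/B (Y(B) = 3 + (B - 3)/(B + 0**2) = 3 + (-3 + B)/(B + 0) = 3 + (-3 + B)/B)
Y(Q(2, -5))*(-145) + 136 = (4 - 3/(-5))*(-145) + 136 = (4 - 3*(-1/5))*(-145) + 136 = (4 + 3/5)*(-145) + 136 = (23/5)*(-145) + 136 = -667 + 136 = -531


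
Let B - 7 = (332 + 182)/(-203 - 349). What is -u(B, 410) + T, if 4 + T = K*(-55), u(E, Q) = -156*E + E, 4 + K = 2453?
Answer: -36917299/276 ≈ -1.3376e+5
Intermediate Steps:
K = 2449 (K = -4 + 2453 = 2449)
B = 1675/276 (B = 7 + (332 + 182)/(-203 - 349) = 7 + 514/(-552) = 7 + 514*(-1/552) = 7 - 257/276 = 1675/276 ≈ 6.0688)
u(E, Q) = -155*E
T = -134699 (T = -4 + 2449*(-55) = -4 - 134695 = -134699)
-u(B, 410) + T = -(-155)*1675/276 - 134699 = -1*(-259625/276) - 134699 = 259625/276 - 134699 = -36917299/276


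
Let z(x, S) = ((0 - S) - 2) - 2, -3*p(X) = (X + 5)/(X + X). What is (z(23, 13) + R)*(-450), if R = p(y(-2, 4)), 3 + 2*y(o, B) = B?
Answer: 8475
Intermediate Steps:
y(o, B) = -3/2 + B/2
p(X) = -(5 + X)/(6*X) (p(X) = -(X + 5)/(3*(X + X)) = -(5 + X)/(3*(2*X)) = -(5 + X)*1/(2*X)/3 = -(5 + X)/(6*X))
z(x, S) = -4 - S (z(x, S) = (-S - 2) - 2 = (-2 - S) - 2 = -4 - S)
R = -11/6 (R = (-5 - (-3/2 + (½)*4))/(6*(-3/2 + (½)*4)) = (-5 - (-3/2 + 2))/(6*(-3/2 + 2)) = (-5 - 1*½)/(6*(½)) = (⅙)*2*(-5 - ½) = (⅙)*2*(-11/2) = -11/6 ≈ -1.8333)
(z(23, 13) + R)*(-450) = ((-4 - 1*13) - 11/6)*(-450) = ((-4 - 13) - 11/6)*(-450) = (-17 - 11/6)*(-450) = -113/6*(-450) = 8475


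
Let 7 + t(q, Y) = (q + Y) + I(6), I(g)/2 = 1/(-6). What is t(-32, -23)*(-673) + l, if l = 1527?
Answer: 130432/3 ≈ 43477.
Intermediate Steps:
I(g) = -⅓ (I(g) = 2/(-6) = 2*(-⅙) = -⅓)
t(q, Y) = -22/3 + Y + q (t(q, Y) = -7 + ((q + Y) - ⅓) = -7 + ((Y + q) - ⅓) = -7 + (-⅓ + Y + q) = -22/3 + Y + q)
t(-32, -23)*(-673) + l = (-22/3 - 23 - 32)*(-673) + 1527 = -187/3*(-673) + 1527 = 125851/3 + 1527 = 130432/3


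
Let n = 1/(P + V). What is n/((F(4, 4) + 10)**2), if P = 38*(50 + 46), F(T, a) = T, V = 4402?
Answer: 1/1577800 ≈ 6.3379e-7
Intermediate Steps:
P = 3648 (P = 38*96 = 3648)
n = 1/8050 (n = 1/(3648 + 4402) = 1/8050 ≈ 0.00012422)
n/((F(4, 4) + 10)**2) = 1/(8050*((4 + 10)**2)) = 1/(8050*(14**2)) = (1/8050)/196 = (1/8050)*(1/196) = 1/1577800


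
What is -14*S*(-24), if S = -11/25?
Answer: -3696/25 ≈ -147.84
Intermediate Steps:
S = -11/25 (S = -11*1/25 = -11/25 ≈ -0.44000)
-14*S*(-24) = -14*(-11/25)*(-24) = (154/25)*(-24) = -3696/25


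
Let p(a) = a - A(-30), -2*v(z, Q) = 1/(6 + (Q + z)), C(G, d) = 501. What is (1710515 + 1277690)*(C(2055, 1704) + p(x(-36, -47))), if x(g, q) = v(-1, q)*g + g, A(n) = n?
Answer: 10345165710/7 ≈ 1.4779e+9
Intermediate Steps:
v(z, Q) = -1/(2*(6 + Q + z)) (v(z, Q) = -1/(2*(6 + (Q + z))) = -1/(2*(6 + Q + z)))
x(g, q) = g - g/(10 + 2*q) (x(g, q) = (-1/(12 + 2*q + 2*(-1)))*g + g = (-1/(12 + 2*q - 2))*g + g = (-1/(10 + 2*q))*g + g = -g/(10 + 2*q) + g = g - g/(10 + 2*q))
p(a) = 30 + a (p(a) = a - 1*(-30) = a + 30 = 30 + a)
(1710515 + 1277690)*(C(2055, 1704) + p(x(-36, -47))) = (1710515 + 1277690)*(501 + (30 + (½)*(-36)*(9 + 2*(-47))/(5 - 47))) = 2988205*(501 + (30 + (½)*(-36)*(9 - 94)/(-42))) = 2988205*(501 + (30 + (½)*(-36)*(-1/42)*(-85))) = 2988205*(501 + (30 - 255/7)) = 2988205*(501 - 45/7) = 2988205*(3462/7) = 10345165710/7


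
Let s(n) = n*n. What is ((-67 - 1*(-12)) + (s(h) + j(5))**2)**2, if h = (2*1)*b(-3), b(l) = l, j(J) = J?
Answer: 2643876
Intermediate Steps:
h = -6 (h = (2*1)*(-3) = 2*(-3) = -6)
s(n) = n**2
((-67 - 1*(-12)) + (s(h) + j(5))**2)**2 = ((-67 - 1*(-12)) + ((-6)**2 + 5)**2)**2 = ((-67 + 12) + (36 + 5)**2)**2 = (-55 + 41**2)**2 = (-55 + 1681)**2 = 1626**2 = 2643876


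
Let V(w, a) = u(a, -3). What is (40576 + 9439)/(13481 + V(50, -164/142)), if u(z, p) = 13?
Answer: 50015/13494 ≈ 3.7065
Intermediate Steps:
V(w, a) = 13
(40576 + 9439)/(13481 + V(50, -164/142)) = (40576 + 9439)/(13481 + 13) = 50015/13494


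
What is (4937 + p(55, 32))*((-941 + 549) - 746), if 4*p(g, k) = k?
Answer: -5627410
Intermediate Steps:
p(g, k) = k/4
(4937 + p(55, 32))*((-941 + 549) - 746) = (4937 + (¼)*32)*((-941 + 549) - 746) = (4937 + 8)*(-392 - 746) = 4945*(-1138) = -5627410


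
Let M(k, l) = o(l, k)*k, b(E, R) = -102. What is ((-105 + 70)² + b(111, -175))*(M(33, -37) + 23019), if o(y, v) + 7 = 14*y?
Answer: 6394362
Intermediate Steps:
o(y, v) = -7 + 14*y
M(k, l) = k*(-7 + 14*l) (M(k, l) = (-7 + 14*l)*k = k*(-7 + 14*l))
((-105 + 70)² + b(111, -175))*(M(33, -37) + 23019) = ((-105 + 70)² - 102)*(7*33*(-1 + 2*(-37)) + 23019) = ((-35)² - 102)*(7*33*(-1 - 74) + 23019) = (1225 - 102)*(7*33*(-75) + 23019) = 1123*(-17325 + 23019) = 1123*5694 = 6394362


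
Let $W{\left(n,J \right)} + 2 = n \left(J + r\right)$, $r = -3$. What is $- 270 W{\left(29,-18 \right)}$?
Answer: $164970$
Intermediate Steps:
$W{\left(n,J \right)} = -2 + n \left(-3 + J\right)$ ($W{\left(n,J \right)} = -2 + n \left(J - 3\right) = -2 + n \left(-3 + J\right)$)
$- 270 W{\left(29,-18 \right)} = - 270 \left(-2 - 87 - 522\right) = \left(-270\right) \left(-611\right) = 164970$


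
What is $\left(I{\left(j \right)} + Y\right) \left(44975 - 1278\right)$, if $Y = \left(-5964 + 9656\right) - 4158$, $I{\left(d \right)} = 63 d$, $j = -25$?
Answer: $-89185577$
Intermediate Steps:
$Y = -466$ ($Y = 3692 - 4158 = -466$)
$\left(I{\left(j \right)} + Y\right) \left(44975 - 1278\right) = \left(63 \left(-25\right) - 466\right) \left(44975 - 1278\right) = \left(-1575 - 466\right) 43697 = \left(-2041\right) 43697 = -89185577$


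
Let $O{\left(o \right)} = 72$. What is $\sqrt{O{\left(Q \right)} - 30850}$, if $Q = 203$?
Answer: $i \sqrt{30778} \approx 175.44 i$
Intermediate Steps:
$\sqrt{O{\left(Q \right)} - 30850} = \sqrt{72 - 30850} = \sqrt{-30778} = i \sqrt{30778}$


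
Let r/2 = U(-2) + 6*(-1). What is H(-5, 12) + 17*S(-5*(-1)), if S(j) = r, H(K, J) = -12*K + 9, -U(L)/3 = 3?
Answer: -441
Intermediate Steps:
U(L) = -9 (U(L) = -3*3 = -9)
H(K, J) = 9 - 12*K
r = -30 (r = 2*(-9 + 6*(-1)) = 2*(-9 - 6) = 2*(-15) = -30)
S(j) = -30
H(-5, 12) + 17*S(-5*(-1)) = (9 - 12*(-5)) + 17*(-30) = (9 + 60) - 510 = 69 - 510 = -441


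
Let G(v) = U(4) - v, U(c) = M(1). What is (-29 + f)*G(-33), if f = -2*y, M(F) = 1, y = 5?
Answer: -1326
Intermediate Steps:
U(c) = 1
f = -10 (f = -2*5 = -10)
G(v) = 1 - v
(-29 + f)*G(-33) = (-29 - 10)*(1 - 1*(-33)) = -39*(1 + 33) = -39*34 = -1326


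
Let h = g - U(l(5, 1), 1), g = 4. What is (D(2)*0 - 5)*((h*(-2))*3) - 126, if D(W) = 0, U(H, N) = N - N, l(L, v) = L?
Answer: -6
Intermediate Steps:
U(H, N) = 0
h = 4 (h = 4 - 1*0 = 4 + 0 = 4)
(D(2)*0 - 5)*((h*(-2))*3) - 126 = (0*0 - 5)*((4*(-2))*3) - 126 = (0 - 5)*(-8*3) - 126 = -5*(-24) - 126 = 120 - 126 = -6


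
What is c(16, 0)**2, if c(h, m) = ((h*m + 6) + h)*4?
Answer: 7744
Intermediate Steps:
c(h, m) = 24 + 4*h + 4*h*m (c(h, m) = ((6 + h*m) + h)*4 = (6 + h + h*m)*4 = 24 + 4*h + 4*h*m)
c(16, 0)**2 = (24 + 4*16 + 4*16*0)**2 = (24 + 64 + 0)**2 = 88**2 = 7744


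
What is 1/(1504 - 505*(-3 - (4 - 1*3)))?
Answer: 1/3524 ≈ 0.00028377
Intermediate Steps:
1/(1504 - 505*(-3 - (4 - 1*3))) = 1/(1504 - 505*(-3 - (4 - 3))) = 1/(1504 - 505*(-3 - 1*1)) = 1/(1504 - 505*(-3 - 1)) = 1/(1504 - 505*(-4)) = 1/(1504 + 2020) = 1/3524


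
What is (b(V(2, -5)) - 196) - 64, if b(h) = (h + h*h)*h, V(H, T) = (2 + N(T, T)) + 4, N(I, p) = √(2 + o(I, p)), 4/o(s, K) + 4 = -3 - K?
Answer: -8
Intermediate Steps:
o(s, K) = 4/(-7 - K) (o(s, K) = 4/(-4 + (-3 - K)) = 4/(-7 - K))
N(I, p) = √(2 - 4/(7 + p))
V(H, T) = 6 + √2*√((5 + T)/(7 + T)) (V(H, T) = (2 + √2*√((5 + T)/(7 + T))) + 4 = 6 + √2*√((5 + T)/(7 + T)))
b(h) = h*(h + h²) (b(h) = (h + h²)*h = h*(h + h²))
(b(V(2, -5)) - 196) - 64 = ((6 + √2*√((5 - 5)/(7 - 5)))²*(1 + (6 + √2*√((5 - 5)/(7 - 5)))) - 196) - 64 = ((6 + √2*√(0/2))²*(1 + (6 + √2*√(0/2))) - 196) - 64 = ((6 + √2*√((½)*0))²*(1 + (6 + √2*√((½)*0))) - 196) - 64 = ((6 + √2*√0)²*(1 + (6 + √2*√0)) - 196) - 64 = ((6 + √2*0)²*(1 + (6 + √2*0)) - 196) - 64 = ((6 + 0)²*(1 + (6 + 0)) - 196) - 64 = (6²*(1 + 6) - 196) - 64 = (36*7 - 196) - 64 = (252 - 196) - 64 = 56 - 64 = -8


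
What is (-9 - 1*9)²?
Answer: 324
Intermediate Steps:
(-9 - 1*9)² = (-9 - 9)² = (-18)² = 324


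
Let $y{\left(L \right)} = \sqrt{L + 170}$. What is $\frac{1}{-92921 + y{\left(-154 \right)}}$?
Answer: $- \frac{1}{92917} \approx -1.0762 \cdot 10^{-5}$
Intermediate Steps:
$y{\left(L \right)} = \sqrt{170 + L}$
$\frac{1}{-92921 + y{\left(-154 \right)}} = \frac{1}{-92921 + \sqrt{170 - 154}} = \frac{1}{-92921 + \sqrt{16}} = \frac{1}{-92921 + 4} = \frac{1}{-92917} = - \frac{1}{92917}$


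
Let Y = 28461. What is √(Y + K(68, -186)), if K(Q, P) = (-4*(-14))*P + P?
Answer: √17859 ≈ 133.64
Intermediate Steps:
K(Q, P) = 57*P (K(Q, P) = 56*P + P = 57*P)
√(Y + K(68, -186)) = √(28461 + 57*(-186)) = √(28461 - 10602) = √17859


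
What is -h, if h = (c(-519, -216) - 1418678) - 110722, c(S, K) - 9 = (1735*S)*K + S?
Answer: -192970530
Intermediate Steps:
c(S, K) = 9 + S + 1735*K*S (c(S, K) = 9 + ((1735*S)*K + S) = 9 + (1735*K*S + S) = 9 + (S + 1735*K*S) = 9 + S + 1735*K*S)
h = 192970530 (h = ((9 - 519 + 1735*(-216)*(-519)) - 1418678) - 110722 = ((9 - 519 + 194500440) - 1418678) - 110722 = (194499930 - 1418678) - 110722 = 193081252 - 110722 = 192970530)
-h = -1*192970530 = -192970530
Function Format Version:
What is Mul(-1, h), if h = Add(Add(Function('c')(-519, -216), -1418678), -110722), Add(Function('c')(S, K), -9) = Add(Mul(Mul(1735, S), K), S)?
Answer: -192970530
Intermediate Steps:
Function('c')(S, K) = Add(9, S, Mul(1735, K, S)) (Function('c')(S, K) = Add(9, Add(Mul(Mul(1735, S), K), S)) = Add(9, Add(Mul(1735, K, S), S)) = Add(9, Add(S, Mul(1735, K, S))) = Add(9, S, Mul(1735, K, S)))
h = 192970530 (h = Add(Add(Add(9, -519, Mul(1735, -216, -519)), -1418678), -110722) = Add(Add(Add(9, -519, 194500440), -1418678), -110722) = Add(Add(194499930, -1418678), -110722) = Add(193081252, -110722) = 192970530)
Mul(-1, h) = Mul(-1, 192970530) = -192970530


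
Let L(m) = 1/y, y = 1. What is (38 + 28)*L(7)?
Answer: 66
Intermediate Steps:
L(m) = 1 (L(m) = 1/1 = 1)
(38 + 28)*L(7) = (38 + 28)*1 = 66*1 = 66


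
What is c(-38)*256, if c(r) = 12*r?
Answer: -116736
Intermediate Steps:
c(-38)*256 = (12*(-38))*256 = -456*256 = -116736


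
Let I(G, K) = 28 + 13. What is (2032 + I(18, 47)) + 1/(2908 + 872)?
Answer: 7835941/3780 ≈ 2073.0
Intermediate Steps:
I(G, K) = 41
(2032 + I(18, 47)) + 1/(2908 + 872) = (2032 + 41) + 1/(2908 + 872) = 2073 + 1/3780 = 7835941/3780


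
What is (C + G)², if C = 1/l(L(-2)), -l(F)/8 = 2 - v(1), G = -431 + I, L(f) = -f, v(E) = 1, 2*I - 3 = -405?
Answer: 25573249/64 ≈ 3.9958e+5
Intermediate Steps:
I = -201 (I = 3/2 + (½)*(-405) = 3/2 - 405/2 = -201)
G = -632 (G = -431 - 201 = -632)
l(F) = -8 (l(F) = -8*(2 - 1*1) = -8*(2 - 1) = -8*1 = -8)
C = -⅛ (C = 1/(-8) = -⅛ ≈ -0.12500)
(C + G)² = (-⅛ - 632)² = (-5057/8)² = 25573249/64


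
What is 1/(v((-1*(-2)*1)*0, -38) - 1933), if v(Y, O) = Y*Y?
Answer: -1/1933 ≈ -0.00051733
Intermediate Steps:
v(Y, O) = Y**2
1/(v((-1*(-2)*1)*0, -38) - 1933) = 1/(((-1*(-2)*1)*0)**2 - 1933) = 1/(((2*1)*0)**2 - 1933) = 1/((2*0)**2 - 1933) = 1/(0**2 - 1933) = 1/(0 - 1933) = 1/(-1933) = -1/1933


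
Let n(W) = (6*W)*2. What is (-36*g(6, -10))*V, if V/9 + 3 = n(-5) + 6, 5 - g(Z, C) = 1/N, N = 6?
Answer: 89262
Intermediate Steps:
n(W) = 12*W
g(Z, C) = 29/6 (g(Z, C) = 5 - 1/6 = 5 - 1*⅙ = 5 - ⅙ = 29/6)
V = -513 (V = -27 + 9*(12*(-5) + 6) = -27 + 9*(-60 + 6) = -27 + 9*(-54) = -27 - 486 = -513)
(-36*g(6, -10))*V = -36*29/6*(-513) = -174*(-513) = 89262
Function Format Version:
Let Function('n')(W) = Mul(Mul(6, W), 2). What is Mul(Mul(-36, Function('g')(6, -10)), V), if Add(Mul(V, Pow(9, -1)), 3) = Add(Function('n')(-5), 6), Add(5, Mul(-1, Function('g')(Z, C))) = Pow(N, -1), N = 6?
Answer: 89262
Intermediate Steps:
Function('n')(W) = Mul(12, W)
Function('g')(Z, C) = Rational(29, 6) (Function('g')(Z, C) = Add(5, Mul(-1, Pow(6, -1))) = Add(5, Mul(-1, Rational(1, 6))) = Add(5, Rational(-1, 6)) = Rational(29, 6))
V = -513 (V = Add(-27, Mul(9, Add(Mul(12, -5), 6))) = Add(-27, Mul(9, Add(-60, 6))) = Add(-27, Mul(9, -54)) = Add(-27, -486) = -513)
Mul(Mul(-36, Function('g')(6, -10)), V) = Mul(Mul(-36, Rational(29, 6)), -513) = Mul(-174, -513) = 89262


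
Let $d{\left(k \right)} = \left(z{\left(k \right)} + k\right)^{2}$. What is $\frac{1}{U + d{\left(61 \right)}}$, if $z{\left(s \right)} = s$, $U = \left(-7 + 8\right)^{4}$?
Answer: $\frac{1}{14885} \approx 6.7182 \cdot 10^{-5}$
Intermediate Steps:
$U = 1$ ($U = 1^{4} = 1$)
$d{\left(k \right)} = 4 k^{2}$ ($d{\left(k \right)} = \left(k + k\right)^{2} = \left(2 k\right)^{2} = 4 k^{2}$)
$\frac{1}{U + d{\left(61 \right)}} = \frac{1}{1 + 4 \cdot 61^{2}} = \frac{1}{1 + 4 \cdot 3721} = \frac{1}{1 + 14884} = \frac{1}{14885}$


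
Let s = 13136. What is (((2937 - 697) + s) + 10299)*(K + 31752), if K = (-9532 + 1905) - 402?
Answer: 609088025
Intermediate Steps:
K = -8029 (K = -7627 - 402 = -8029)
(((2937 - 697) + s) + 10299)*(K + 31752) = (((2937 - 697) + 13136) + 10299)*(-8029 + 31752) = ((2240 + 13136) + 10299)*23723 = (15376 + 10299)*23723 = 25675*23723 = 609088025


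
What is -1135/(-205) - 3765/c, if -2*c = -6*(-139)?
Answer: 83008/5699 ≈ 14.565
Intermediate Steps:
c = -417 (c = -(-3)*(-139) = -½*834 = -417)
-1135/(-205) - 3765/c = -1135/(-205) - 3765/(-417) = -1135*(-1/205) - 3765*(-1/417) = 227/41 + 1255/139 = 83008/5699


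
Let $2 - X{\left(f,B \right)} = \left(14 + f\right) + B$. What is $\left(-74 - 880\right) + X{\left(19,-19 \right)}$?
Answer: $-966$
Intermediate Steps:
$X{\left(f,B \right)} = -12 - B - f$ ($X{\left(f,B \right)} = 2 - \left(\left(14 + f\right) + B\right) = 2 - \left(14 + B + f\right) = -12 - B - f$)
$\left(-74 - 880\right) + X{\left(19,-19 \right)} = \left(-74 - 880\right) - 12 = -954 - 12 = -966$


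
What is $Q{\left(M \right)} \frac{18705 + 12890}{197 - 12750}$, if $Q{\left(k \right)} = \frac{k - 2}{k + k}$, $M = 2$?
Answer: $0$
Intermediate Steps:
$Q{\left(k \right)} = \frac{-2 + k}{2 k}$
$Q{\left(M \right)} \frac{18705 + 12890}{197 - 12750} = \frac{-2 + 2}{2 \cdot 2} \frac{18705 + 12890}{197 - 12750} = \frac{1}{2} \cdot \frac{1}{2} \cdot 0 \frac{31595}{-12553} = 0 \cdot 31595 \left(- \frac{1}{12553}\right) = 0 \left(- \frac{31595}{12553}\right) = 0$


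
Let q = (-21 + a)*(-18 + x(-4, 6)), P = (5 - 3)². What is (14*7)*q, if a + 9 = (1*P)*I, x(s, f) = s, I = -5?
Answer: 107800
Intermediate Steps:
P = 4 (P = 2² = 4)
a = -29 (a = -9 + (1*4)*(-5) = -9 + 4*(-5) = -9 - 20 = -29)
q = 1100 (q = (-21 - 29)*(-18 - 4) = -50*(-22) = 1100)
(14*7)*q = (14*7)*1100 = 98*1100 = 107800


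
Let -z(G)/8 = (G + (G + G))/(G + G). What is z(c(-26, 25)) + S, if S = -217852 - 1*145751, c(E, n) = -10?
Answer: -363615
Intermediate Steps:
z(G) = -12 (z(G) = -8*(G + (G + G))/(G + G) = -8*(G + 2*G)/(2*G) = -8*3*G*1/(2*G) = -8*3/2 = -12)
S = -363603 (S = -217852 - 145751 = -363603)
z(c(-26, 25)) + S = -12 - 363603 = -363615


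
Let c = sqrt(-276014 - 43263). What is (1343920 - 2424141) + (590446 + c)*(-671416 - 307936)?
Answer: -578255551213 - 979352*I*sqrt(319277) ≈ -5.7826e+11 - 5.5338e+8*I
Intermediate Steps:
c = I*sqrt(319277) (c = sqrt(-319277) = I*sqrt(319277) ≈ 565.05*I)
(1343920 - 2424141) + (590446 + c)*(-671416 - 307936) = (1343920 - 2424141) + (590446 + I*sqrt(319277))*(-671416 - 307936) = -1080221 + (590446 + I*sqrt(319277))*(-979352) = -1080221 + (-578254470992 - 979352*I*sqrt(319277)) = -578255551213 - 979352*I*sqrt(319277)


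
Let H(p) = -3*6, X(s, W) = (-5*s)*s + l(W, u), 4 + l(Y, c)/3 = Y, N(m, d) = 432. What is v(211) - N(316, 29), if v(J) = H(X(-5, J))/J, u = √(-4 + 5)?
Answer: -91170/211 ≈ -432.09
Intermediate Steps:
u = 1 (u = √1 = 1)
l(Y, c) = -12 + 3*Y
X(s, W) = -12 - 5*s² + 3*W (X(s, W) = (-5*s)*s + (-12 + 3*W) = -5*s² + (-12 + 3*W) = -12 - 5*s² + 3*W)
H(p) = -18
v(J) = -18/J
v(211) - N(316, 29) = -18/211 - 1*432 = -18*1/211 - 432 = -18/211 - 432 = -91170/211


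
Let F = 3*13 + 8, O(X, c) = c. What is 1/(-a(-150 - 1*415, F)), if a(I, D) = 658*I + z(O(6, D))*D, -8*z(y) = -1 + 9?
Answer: 1/371817 ≈ 2.6895e-6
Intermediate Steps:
z(y) = -1 (z(y) = -(-1 + 9)/8 = -1/8*8 = -1)
F = 47 (F = 39 + 8 = 47)
a(I, D) = -D + 658*I (a(I, D) = 658*I - D = -D + 658*I)
1/(-a(-150 - 1*415, F)) = 1/(-(-1*47 + 658*(-150 - 1*415))) = 1/(-(-47 + 658*(-150 - 415))) = 1/(-(-47 + 658*(-565))) = 1/(-(-47 - 371770)) = 1/(-1*(-371817)) = 1/371817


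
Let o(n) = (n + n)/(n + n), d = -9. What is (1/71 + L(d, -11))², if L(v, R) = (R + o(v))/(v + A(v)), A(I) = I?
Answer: 132496/408321 ≈ 0.32449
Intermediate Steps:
o(n) = 1 (o(n) = (2*n)/((2*n)) = (2*n)*(1/(2*n)) = 1)
L(v, R) = (1 + R)/(2*v) (L(v, R) = (R + 1)/(v + v) = (1 + R)/((2*v)) = (1 + R)*(1/(2*v)) = (1 + R)/(2*v))
(1/71 + L(d, -11))² = (1/71 + (½)*(1 - 11)/(-9))² = (1/71 + (½)*(-⅑)*(-10))² = (1/71 + 5/9)² = (364/639)² = 132496/408321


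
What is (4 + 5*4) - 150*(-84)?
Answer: 12624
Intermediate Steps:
(4 + 5*4) - 150*(-84) = (4 + 20) + 12600 = 24 + 12600 = 12624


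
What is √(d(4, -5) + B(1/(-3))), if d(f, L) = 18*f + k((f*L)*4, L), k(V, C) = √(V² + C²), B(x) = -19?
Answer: √(53 + 5*√257) ≈ 11.539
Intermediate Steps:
k(V, C) = √(C² + V²)
d(f, L) = √(L² + 16*L²*f²) + 18*f (d(f, L) = 18*f + √(L² + ((f*L)*4)²) = 18*f + √(L² + ((L*f)*4)²) = 18*f + √(L² + (4*L*f)²) = 18*f + √(L² + 16*L²*f²) = √(L² + 16*L²*f²) + 18*f)
√(d(4, -5) + B(1/(-3))) = √((√((-5)²*(1 + 16*4²)) + 18*4) - 19) = √((√(25*(1 + 16*16)) + 72) - 19) = √((√(25*(1 + 256)) + 72) - 19) = √((√(25*257) + 72) - 19) = √((√6425 + 72) - 19) = √((5*√257 + 72) - 19) = √((72 + 5*√257) - 19) = √(53 + 5*√257)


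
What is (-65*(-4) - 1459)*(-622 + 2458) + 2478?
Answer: -2198886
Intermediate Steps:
(-65*(-4) - 1459)*(-622 + 2458) + 2478 = (260 - 1459)*1836 + 2478 = -1199*1836 + 2478 = -2201364 + 2478 = -2198886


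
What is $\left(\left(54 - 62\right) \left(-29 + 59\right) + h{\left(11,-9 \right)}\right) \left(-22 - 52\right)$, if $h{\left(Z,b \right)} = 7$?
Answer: $17242$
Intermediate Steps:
$\left(\left(54 - 62\right) \left(-29 + 59\right) + h{\left(11,-9 \right)}\right) \left(-22 - 52\right) = \left(\left(54 - 62\right) \left(-29 + 59\right) + 7\right) \left(-22 - 52\right) = \left(\left(-8\right) 30 + 7\right) \left(-22 - 52\right) = \left(-240 + 7\right) \left(-74\right) = \left(-233\right) \left(-74\right) = 17242$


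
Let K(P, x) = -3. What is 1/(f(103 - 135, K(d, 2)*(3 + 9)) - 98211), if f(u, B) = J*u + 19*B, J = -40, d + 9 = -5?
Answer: -1/97615 ≈ -1.0244e-5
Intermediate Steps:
d = -14 (d = -9 - 5 = -14)
f(u, B) = -40*u + 19*B
1/(f(103 - 135, K(d, 2)*(3 + 9)) - 98211) = 1/((-40*(103 - 135) + 19*(-3*(3 + 9))) - 98211) = 1/((-40*(-32) + 19*(-3*12)) - 98211) = 1/((1280 + 19*(-36)) - 98211) = 1/((1280 - 684) - 98211) = 1/(596 - 98211) = 1/(-97615) = -1/97615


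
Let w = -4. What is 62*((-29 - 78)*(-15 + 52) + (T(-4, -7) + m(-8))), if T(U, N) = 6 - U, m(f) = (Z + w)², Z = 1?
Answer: -244280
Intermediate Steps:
m(f) = 9 (m(f) = (1 - 4)² = (-3)² = 9)
62*((-29 - 78)*(-15 + 52) + (T(-4, -7) + m(-8))) = 62*((-29 - 78)*(-15 + 52) + ((6 - 1*(-4)) + 9)) = 62*(-107*37 + ((6 + 4) + 9)) = 62*(-3959 + (10 + 9)) = 62*(-3959 + 19) = 62*(-3940) = -244280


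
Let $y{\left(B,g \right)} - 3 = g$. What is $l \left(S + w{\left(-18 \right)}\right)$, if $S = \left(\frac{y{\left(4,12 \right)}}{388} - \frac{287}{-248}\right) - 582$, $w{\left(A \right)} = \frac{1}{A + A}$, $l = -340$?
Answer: $\frac{10688955785}{54126} \approx 1.9748 \cdot 10^{5}$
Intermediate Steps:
$w{\left(A \right)} = \frac{1}{2 A}$
$y{\left(B,g \right)} = 3 + g$
$S = - \frac{13971823}{24056}$ ($S = \left(\frac{3 + 12}{388} - \frac{287}{-248}\right) - 582 = \left(15 \cdot \frac{1}{388} - - \frac{287}{248}\right) - 582 = \left(\frac{15}{388} + \frac{287}{248}\right) - 582 = \frac{28769}{24056} - 582 = - \frac{13971823}{24056} \approx -580.8$)
$l \left(S + w{\left(-18 \right)}\right) = - 340 \left(- \frac{13971823}{24056} + \frac{1}{2 \left(-18\right)}\right) = - 340 \left(- \frac{13971823}{24056} + \frac{1}{2} \left(- \frac{1}{18}\right)\right) = - 340 \left(- \frac{13971823}{24056} - \frac{1}{36}\right) = \left(-340\right) \left(- \frac{125752421}{216504}\right) = \frac{10688955785}{54126}$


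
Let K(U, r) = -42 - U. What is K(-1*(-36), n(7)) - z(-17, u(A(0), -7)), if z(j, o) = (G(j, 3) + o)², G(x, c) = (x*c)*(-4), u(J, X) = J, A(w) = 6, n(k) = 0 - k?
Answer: -44178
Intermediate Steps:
n(k) = -k
G(x, c) = -4*c*x (G(x, c) = (c*x)*(-4) = -4*c*x)
z(j, o) = (o - 12*j)² (z(j, o) = (-4*3*j + o)² = (-12*j + o)² = (o - 12*j)²)
K(-1*(-36), n(7)) - z(-17, u(A(0), -7)) = (-42 - (-1)*(-36)) - (-1*6 + 12*(-17))² = (-42 - 1*36) - (-6 - 204)² = (-42 - 36) - 1*(-210)² = -78 - 1*44100 = -78 - 44100 = -44178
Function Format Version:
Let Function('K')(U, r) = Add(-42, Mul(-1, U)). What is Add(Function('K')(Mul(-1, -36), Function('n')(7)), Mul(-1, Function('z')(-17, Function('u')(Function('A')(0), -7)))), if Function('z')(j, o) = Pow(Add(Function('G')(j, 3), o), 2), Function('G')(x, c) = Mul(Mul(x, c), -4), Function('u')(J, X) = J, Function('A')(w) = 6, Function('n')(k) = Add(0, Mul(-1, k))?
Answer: -44178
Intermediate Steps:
Function('n')(k) = Mul(-1, k)
Function('G')(x, c) = Mul(-4, c, x) (Function('G')(x, c) = Mul(Mul(c, x), -4) = Mul(-4, c, x))
Function('z')(j, o) = Pow(Add(o, Mul(-12, j)), 2) (Function('z')(j, o) = Pow(Add(Mul(-4, 3, j), o), 2) = Pow(Add(Mul(-12, j), o), 2) = Pow(Add(o, Mul(-12, j)), 2))
Add(Function('K')(Mul(-1, -36), Function('n')(7)), Mul(-1, Function('z')(-17, Function('u')(Function('A')(0), -7)))) = Add(Add(-42, Mul(-1, Mul(-1, -36))), Mul(-1, Pow(Add(Mul(-1, 6), Mul(12, -17)), 2))) = Add(Add(-42, Mul(-1, 36)), Mul(-1, Pow(Add(-6, -204), 2))) = Add(Add(-42, -36), Mul(-1, Pow(-210, 2))) = Add(-78, Mul(-1, 44100)) = Add(-78, -44100) = -44178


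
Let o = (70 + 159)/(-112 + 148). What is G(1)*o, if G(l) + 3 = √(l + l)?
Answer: -229/12 + 229*√2/36 ≈ -10.087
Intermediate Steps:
G(l) = -3 + √2*√l (G(l) = -3 + √(l + l) = -3 + √(2*l) = -3 + √2*√l)
o = 229/36 ≈ 6.3611
G(1)*o = (-3 + √2*√1)*(229/36) = (-3 + √2*1)*(229/36) = (-3 + √2)*(229/36) = -229/12 + 229*√2/36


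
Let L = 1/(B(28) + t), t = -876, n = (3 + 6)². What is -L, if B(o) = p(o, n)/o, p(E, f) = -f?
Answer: 28/24609 ≈ 0.0011378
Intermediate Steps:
n = 81 (n = 9² = 81)
B(o) = -81/o (B(o) = (-1*81)/o = -81/o)
L = -28/24609 (L = 1/(-81/28 - 876) = 1/(-24609/28) = -28/24609 ≈ -0.0011378)
-L = -1*(-28/24609) = 28/24609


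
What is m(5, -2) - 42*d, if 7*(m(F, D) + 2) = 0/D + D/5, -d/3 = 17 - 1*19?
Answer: -8892/35 ≈ -254.06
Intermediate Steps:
d = 6 (d = -3*(17 - 1*19) = -3*(17 - 19) = -3*(-2) = 6)
m(F, D) = -2 + D/35 (m(F, D) = -2 + (0/D + D/5)/7 = -2 + (0 + D*(1/5))/7 = -2 + (0 + D/5)/7 = -2 + (D/5)/7 = -2 + D/35)
m(5, -2) - 42*d = (-2 + (1/35)*(-2)) - 42*6 = (-2 - 2/35) - 252 = -72/35 - 252 = -8892/35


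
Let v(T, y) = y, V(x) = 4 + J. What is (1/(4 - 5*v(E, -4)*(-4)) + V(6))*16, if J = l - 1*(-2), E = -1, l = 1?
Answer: 2124/19 ≈ 111.79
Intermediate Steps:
J = 3 (J = 1 - 1*(-2) = 1 + 2 = 3)
V(x) = 7 (V(x) = 4 + 3 = 7)
(1/(4 - 5*v(E, -4)*(-4)) + V(6))*16 = (1/(4 - 5*(-4)*(-4)) + 7)*16 = (1/(4 + 20*(-4)) + 7)*16 = (1/(4 - 80) + 7)*16 = (1/(-76) + 7)*16 = (-1/76 + 7)*16 = (531/76)*16 = 2124/19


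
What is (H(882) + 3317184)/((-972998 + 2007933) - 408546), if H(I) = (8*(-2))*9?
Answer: 3317040/626389 ≈ 5.2955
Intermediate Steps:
H(I) = -144 (H(I) = -16*9 = -144)
(H(882) + 3317184)/((-972998 + 2007933) - 408546) = (-144 + 3317184)/((-972998 + 2007933) - 408546) = 3317040/(1034935 - 408546) = 3317040/626389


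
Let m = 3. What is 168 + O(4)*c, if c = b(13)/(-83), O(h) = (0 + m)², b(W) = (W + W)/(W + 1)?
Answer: 97491/581 ≈ 167.80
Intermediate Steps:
b(W) = 2*W/(1 + W) (b(W) = (2*W)/(1 + W) = 2*W/(1 + W))
O(h) = 9 (O(h) = (0 + 3)² = 3² = 9)
c = -13/581 (c = (2*13/(1 + 13))/(-83) = (2*13/14)*(-1/83) = (2*13*(1/14))*(-1/83) = (13/7)*(-1/83) = -13/581 ≈ -0.022375)
168 + O(4)*c = 168 + 9*(-13/581) = 168 - 117/581 = 97491/581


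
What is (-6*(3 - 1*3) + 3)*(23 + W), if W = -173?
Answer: -450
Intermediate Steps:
(-6*(3 - 1*3) + 3)*(23 + W) = (-6*(3 - 1*3) + 3)*(23 - 173) = (-6*(3 - 3) + 3)*(-150) = (-6*0 + 3)*(-150) = (0 + 3)*(-150) = 3*(-150) = -450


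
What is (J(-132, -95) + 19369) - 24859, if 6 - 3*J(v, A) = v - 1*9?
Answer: -5441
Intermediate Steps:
J(v, A) = 5 - v/3 (J(v, A) = 2 - (v - 1*9)/3 = 2 - (v - 9)/3 = 2 - (-9 + v)/3 = 2 + (3 - v/3) = 5 - v/3)
(J(-132, -95) + 19369) - 24859 = ((5 - 1/3*(-132)) + 19369) - 24859 = ((5 + 44) + 19369) - 24859 = (49 + 19369) - 24859 = 19418 - 24859 = -5441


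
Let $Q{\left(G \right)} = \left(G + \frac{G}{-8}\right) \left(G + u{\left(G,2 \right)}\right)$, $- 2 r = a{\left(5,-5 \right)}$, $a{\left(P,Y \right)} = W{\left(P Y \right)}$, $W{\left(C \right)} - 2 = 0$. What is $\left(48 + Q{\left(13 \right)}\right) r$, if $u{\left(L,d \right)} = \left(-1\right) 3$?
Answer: $- \frac{647}{4} \approx -161.75$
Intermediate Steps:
$W{\left(C \right)} = 2$ ($W{\left(C \right)} = 2 + 0 = 2$)
$a{\left(P,Y \right)} = 2$
$u{\left(L,d \right)} = -3$
$r = -1$ ($r = \left(- \frac{1}{2}\right) 2 = -1$)
$Q{\left(G \right)} = \frac{7 G \left(-3 + G\right)}{8}$ ($Q{\left(G \right)} = \left(G + \frac{G}{-8}\right) \left(G - 3\right) = \left(G + G \left(- \frac{1}{8}\right)\right) \left(-3 + G\right) = \left(G - \frac{G}{8}\right) \left(-3 + G\right) = \frac{7 G}{8} \left(-3 + G\right) = \frac{7 G \left(-3 + G\right)}{8}$)
$\left(48 + Q{\left(13 \right)}\right) r = \left(48 + \frac{7}{8} \cdot 13 \left(-3 + 13\right)\right) \left(-1\right) = \left(48 + \frac{7}{8} \cdot 13 \cdot 10\right) \left(-1\right) = \left(48 + \frac{455}{4}\right) \left(-1\right) = \frac{647}{4} \left(-1\right) = - \frac{647}{4}$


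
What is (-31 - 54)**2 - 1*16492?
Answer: -9267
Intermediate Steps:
(-31 - 54)**2 - 1*16492 = (-85)**2 - 16492 = 7225 - 16492 = -9267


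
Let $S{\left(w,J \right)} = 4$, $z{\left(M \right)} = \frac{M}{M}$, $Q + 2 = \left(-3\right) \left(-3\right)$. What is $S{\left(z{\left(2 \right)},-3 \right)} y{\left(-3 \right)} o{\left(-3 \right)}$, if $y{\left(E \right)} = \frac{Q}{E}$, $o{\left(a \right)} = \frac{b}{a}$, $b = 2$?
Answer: $\frac{56}{9} \approx 6.2222$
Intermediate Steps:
$Q = 7$ ($Q = -2 - -9 = -2 + 9 = 7$)
$z{\left(M \right)} = 1$
$o{\left(a \right)} = \frac{2}{a}$
$y{\left(E \right)} = \frac{7}{E}$
$S{\left(z{\left(2 \right)},-3 \right)} y{\left(-3 \right)} o{\left(-3 \right)} = 4 \frac{7}{-3} \frac{2}{-3} = 4 \cdot 7 \left(- \frac{1}{3}\right) 2 \left(- \frac{1}{3}\right) = 4 \left(- \frac{7}{3}\right) \left(- \frac{2}{3}\right) = \left(- \frac{28}{3}\right) \left(- \frac{2}{3}\right) = \frac{56}{9}$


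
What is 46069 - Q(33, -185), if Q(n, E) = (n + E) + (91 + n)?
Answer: 46097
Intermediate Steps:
Q(n, E) = 91 + E + 2*n (Q(n, E) = (E + n) + (91 + n) = 91 + E + 2*n)
46069 - Q(33, -185) = 46069 - (91 - 185 + 2*33) = 46069 - (91 - 185 + 66) = 46069 - 1*(-28) = 46069 + 28 = 46097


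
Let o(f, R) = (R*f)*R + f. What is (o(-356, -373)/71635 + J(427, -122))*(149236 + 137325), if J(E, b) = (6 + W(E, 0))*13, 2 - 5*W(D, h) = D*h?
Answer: -12485533837128/71635 ≈ -1.7429e+8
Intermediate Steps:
W(D, h) = ⅖ - D*h/5
J(E, b) = 416/5 (J(E, b) = (6 + (⅖ - ⅕*E*0))*13 = (6 + (⅖ + 0))*13 = (6 + ⅖)*13 = (32/5)*13 = 416/5)
o(f, R) = f + f*R² (o(f, R) = f*R² + f = f + f*R²)
(o(-356, -373)/71635 + J(427, -122))*(149236 + 137325) = (-356*(1 + (-373)²)/71635 + 416/5)*(149236 + 137325) = (-356*(1 + 139129)*(1/71635) + 416/5)*286561 = (-356*139130*(1/71635) + 416/5)*286561 = (-49530280*1/71635 + 416/5)*286561 = (-9906056/14327 + 416/5)*286561 = -43570248/71635*286561 = -12485533837128/71635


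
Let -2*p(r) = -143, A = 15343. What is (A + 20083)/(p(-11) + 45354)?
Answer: 70852/90851 ≈ 0.77987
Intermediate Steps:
p(r) = 143/2 (p(r) = -½*(-143) = 143/2)
(A + 20083)/(p(-11) + 45354) = (15343 + 20083)/(143/2 + 45354) = 35426/(90851/2) = 35426*(2/90851) = 70852/90851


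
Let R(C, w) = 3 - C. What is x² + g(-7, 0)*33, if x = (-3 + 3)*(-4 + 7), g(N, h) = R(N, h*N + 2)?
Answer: 330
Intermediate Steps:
g(N, h) = 3 - N
x = 0 (x = 0*3 = 0)
x² + g(-7, 0)*33 = 0² + (3 - 1*(-7))*33 = 0 + (3 + 7)*33 = 0 + 10*33 = 0 + 330 = 330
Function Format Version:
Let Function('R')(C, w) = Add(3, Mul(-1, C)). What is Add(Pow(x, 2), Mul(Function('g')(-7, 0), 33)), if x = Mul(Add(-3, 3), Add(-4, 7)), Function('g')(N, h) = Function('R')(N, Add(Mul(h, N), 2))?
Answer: 330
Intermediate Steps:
Function('g')(N, h) = Add(3, Mul(-1, N))
x = 0 (x = Mul(0, 3) = 0)
Add(Pow(x, 2), Mul(Function('g')(-7, 0), 33)) = Add(Pow(0, 2), Mul(Add(3, Mul(-1, -7)), 33)) = Add(0, Mul(Add(3, 7), 33)) = Add(0, Mul(10, 33)) = Add(0, 330) = 330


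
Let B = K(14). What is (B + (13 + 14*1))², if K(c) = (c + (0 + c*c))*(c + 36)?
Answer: 110817729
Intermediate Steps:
K(c) = (36 + c)*(c + c²) (K(c) = (c + (0 + c²))*(36 + c) = (c + c²)*(36 + c) = (36 + c)*(c + c²))
B = 10500 (B = 14*(36 + 14² + 37*14) = 14*(36 + 196 + 518) = 14*750 = 10500)
(B + (13 + 14*1))² = (10500 + (13 + 14*1))² = (10500 + (13 + 14))² = (10500 + 27)² = 10527² = 110817729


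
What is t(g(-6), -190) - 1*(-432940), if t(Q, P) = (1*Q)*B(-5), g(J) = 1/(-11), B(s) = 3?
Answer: 4762337/11 ≈ 4.3294e+5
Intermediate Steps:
g(J) = -1/11
t(Q, P) = 3*Q (t(Q, P) = (1*Q)*3 = Q*3 = 3*Q)
t(g(-6), -190) - 1*(-432940) = 3*(-1/11) - 1*(-432940) = -3/11 + 432940 = 4762337/11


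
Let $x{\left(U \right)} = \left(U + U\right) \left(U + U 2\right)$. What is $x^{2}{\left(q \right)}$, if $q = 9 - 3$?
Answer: $46656$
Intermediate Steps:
$q = 6$
$x{\left(U \right)} = 6 U^{2}$ ($x{\left(U \right)} = 2 U \left(U + 2 U\right) = 2 U 3 U = 6 U^{2}$)
$x^{2}{\left(q \right)} = \left(6 \cdot 6^{2}\right)^{2} = \left(6 \cdot 36\right)^{2} = 216^{2} = 46656$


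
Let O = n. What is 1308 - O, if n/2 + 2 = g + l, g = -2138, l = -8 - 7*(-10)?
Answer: 5464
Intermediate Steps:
l = 62 (l = -8 + 70 = 62)
n = -4156 (n = -4 + 2*(-2138 + 62) = -4 + 2*(-2076) = -4 - 4152 = -4156)
O = -4156
1308 - O = 1308 - 1*(-4156) = 1308 + 4156 = 5464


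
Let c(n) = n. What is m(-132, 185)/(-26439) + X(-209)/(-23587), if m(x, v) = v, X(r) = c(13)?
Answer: -4707302/623616693 ≈ -0.0075484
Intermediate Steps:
X(r) = 13
m(-132, 185)/(-26439) + X(-209)/(-23587) = 185/(-26439) + 13/(-23587) = 185*(-1/26439) + 13*(-1/23587) = -185/26439 - 13/23587 = -4707302/623616693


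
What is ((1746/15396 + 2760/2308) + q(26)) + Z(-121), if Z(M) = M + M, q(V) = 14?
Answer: -335634249/1480582 ≈ -226.69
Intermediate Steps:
Z(M) = 2*M
((1746/15396 + 2760/2308) + q(26)) + Z(-121) = ((1746/15396 + 2760/2308) + 14) + 2*(-121) = ((1746*(1/15396) + 2760*(1/2308)) + 14) - 242 = ((291/2566 + 690/577) + 14) - 242 = (1938447/1480582 + 14) - 242 = 22666595/1480582 - 242 = -335634249/1480582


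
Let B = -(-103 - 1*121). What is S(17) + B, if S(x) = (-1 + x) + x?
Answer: 257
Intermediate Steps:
S(x) = -1 + 2*x
B = 224 (B = -(-103 - 121) = -1*(-224) = 224)
S(17) + B = (-1 + 2*17) + 224 = (-1 + 34) + 224 = 33 + 224 = 257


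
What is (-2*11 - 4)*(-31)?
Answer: 806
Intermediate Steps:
(-2*11 - 4)*(-31) = (-22 - 4)*(-31) = -26*(-31) = 806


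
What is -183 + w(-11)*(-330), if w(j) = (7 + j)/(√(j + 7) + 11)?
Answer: -1671/25 - 528*I/25 ≈ -66.84 - 21.12*I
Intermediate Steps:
w(j) = (7 + j)/(11 + √(7 + j)) (w(j) = (7 + j)/(√(7 + j) + 11) = (7 + j)/(11 + √(7 + j)))
-183 + w(-11)*(-330) = -183 + ((7 - 11)/(11 + √(7 - 11)))*(-330) = -183 + (-4/(11 + √(-4)))*(-330) = -183 + (-4/(11 + 2*I))*(-330) = -183 + (((11 - 2*I)/125)*(-4))*(-330) = -183 - 4*(11 - 2*I)/125*(-330) = -183 + 264*(11 - 2*I)/25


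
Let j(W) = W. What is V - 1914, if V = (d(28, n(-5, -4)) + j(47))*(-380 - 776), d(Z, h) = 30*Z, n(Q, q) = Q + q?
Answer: -1027286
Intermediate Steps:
V = -1025372 (V = (30*28 + 47)*(-380 - 776) = (840 + 47)*(-1156) = 887*(-1156) = -1025372)
V - 1914 = -1025372 - 1914 = -1027286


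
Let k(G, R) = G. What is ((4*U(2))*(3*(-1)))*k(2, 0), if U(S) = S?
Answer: -48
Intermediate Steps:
((4*U(2))*(3*(-1)))*k(2, 0) = ((4*2)*(3*(-1)))*2 = (8*(-3))*2 = -24*2 = -48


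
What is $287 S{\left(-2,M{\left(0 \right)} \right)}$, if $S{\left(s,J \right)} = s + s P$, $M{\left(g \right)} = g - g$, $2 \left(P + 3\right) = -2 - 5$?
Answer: $3157$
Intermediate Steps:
$P = - \frac{13}{2}$ ($P = -3 + \frac{-2 - 5}{2} = -3 + \frac{1}{2} \left(-7\right) = -3 - \frac{7}{2} = - \frac{13}{2} \approx -6.5$)
$M{\left(g \right)} = 0$
$S{\left(s,J \right)} = - \frac{11 s}{2}$ ($S{\left(s,J \right)} = s + s \left(- \frac{13}{2}\right) = s - \frac{13 s}{2} = - \frac{11 s}{2}$)
$287 S{\left(-2,M{\left(0 \right)} \right)} = 287 \left(\left(- \frac{11}{2}\right) \left(-2\right)\right) = 287 \cdot 11 = 3157$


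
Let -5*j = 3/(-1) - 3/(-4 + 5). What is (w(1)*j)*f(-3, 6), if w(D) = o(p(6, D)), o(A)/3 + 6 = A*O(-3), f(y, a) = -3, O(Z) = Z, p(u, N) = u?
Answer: 1296/5 ≈ 259.20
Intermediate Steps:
j = 6/5 (j = -(3/(-1) - 3/(-4 + 5))/5 = -(3*(-1) - 3/1)/5 = -(-3 - 3*1)/5 = -(-3 - 3)/5 = -⅕*(-6) = 6/5 ≈ 1.2000)
o(A) = -18 - 9*A (o(A) = -18 + 3*(A*(-3)) = -18 + 3*(-3*A) = -18 - 9*A)
w(D) = -72 (w(D) = -18 - 9*6 = -18 - 54 = -72)
(w(1)*j)*f(-3, 6) = -72*6/5*(-3) = -432/5*(-3) = 1296/5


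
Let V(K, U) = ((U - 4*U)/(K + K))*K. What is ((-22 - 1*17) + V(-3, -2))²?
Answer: 1296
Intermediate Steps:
V(K, U) = -3*U/2 (V(K, U) = ((-3*U)/((2*K)))*K = ((-3*U)*(1/(2*K)))*K = (-3*U/(2*K))*K = -3*U/2)
((-22 - 1*17) + V(-3, -2))² = ((-22 - 1*17) - 3/2*(-2))² = ((-22 - 17) + 3)² = (-39 + 3)² = (-36)² = 1296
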